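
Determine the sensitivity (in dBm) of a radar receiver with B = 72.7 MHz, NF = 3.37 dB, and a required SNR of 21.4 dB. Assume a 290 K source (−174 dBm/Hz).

Sensitivity = −174 + 10 log₁₀(B) + NF + SNR_min
= −174 + 78.62 + 3.37 + 21.4
= −70.61 dBm → −70.6 dBm

−70.6 dBm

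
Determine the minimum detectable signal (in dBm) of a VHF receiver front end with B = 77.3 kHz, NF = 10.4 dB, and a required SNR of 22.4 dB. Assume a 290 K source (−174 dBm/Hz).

−92.3 dBm

Sensitivity = −174 + 10 log₁₀(B) + NF + SNR_min
= −174 + 48.88 + 10.4 + 22.4
= −92.32 dBm → −92.3 dBm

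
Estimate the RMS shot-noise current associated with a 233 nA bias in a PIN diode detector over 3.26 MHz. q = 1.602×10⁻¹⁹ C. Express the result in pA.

I_n = √(2qI·B)
2qI·B = 2 × 1.602×10⁻¹⁹ × 2.33×10⁻⁷ × 3.26×10⁶ = 2.43×10⁻¹⁹ A²
I_n = √(2.43×10⁻¹⁹) = 4.93×10⁻¹⁰ A = 493 pA

493 pA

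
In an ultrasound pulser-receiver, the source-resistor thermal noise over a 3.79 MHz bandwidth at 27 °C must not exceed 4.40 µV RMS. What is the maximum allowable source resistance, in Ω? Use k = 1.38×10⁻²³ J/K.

308 Ω

T = 27 °C + 273.15 = 300.15 K
Johnson–Nyquist: V_n = √(4kTRB) ⇒ R = V_n² / (4kTB)
4kTB = 4 × 1.38×10⁻²³ × 300.15 × 3.79×10⁶ = 6.28×10⁻¹⁴
R = (4.40×10⁻⁶)² / 6.28×10⁻¹⁴ = 3.08×10² Ω = 308 Ω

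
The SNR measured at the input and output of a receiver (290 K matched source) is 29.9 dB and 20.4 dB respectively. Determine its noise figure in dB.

9.5 dB

NF (dB) = SNR_in(dB) − SNR_out(dB) when the source is at T₀
NF = 29.9 − 20.4 = 9.5 dB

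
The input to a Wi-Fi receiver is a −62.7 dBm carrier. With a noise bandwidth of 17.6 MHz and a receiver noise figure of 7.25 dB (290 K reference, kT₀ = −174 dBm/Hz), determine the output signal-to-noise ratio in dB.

31.6 dB

Noise floor: N = −174 + 10 log₁₀(B) + NF
10 log₁₀(1.76×10⁷) = 72.46 dB
N = −174 + 72.46 + 7.25 = −94.29 dBm
SNR = P_sig − N = −62.7 − (−94.29) = 31.59 dB → 31.6 dB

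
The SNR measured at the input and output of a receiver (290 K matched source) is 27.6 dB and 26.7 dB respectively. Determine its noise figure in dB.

0.9 dB

NF (dB) = SNR_in(dB) − SNR_out(dB) when the source is at T₀
NF = 27.6 − 26.7 = 0.9 dB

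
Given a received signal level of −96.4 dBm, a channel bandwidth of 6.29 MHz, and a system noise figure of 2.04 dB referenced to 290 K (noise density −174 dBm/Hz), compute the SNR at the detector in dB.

7.6 dB

Noise floor: N = −174 + 10 log₁₀(B) + NF
10 log₁₀(6.29×10⁶) = 67.99 dB
N = −174 + 67.99 + 2.04 = −103.97 dBm
SNR = P_sig − N = −96.4 − (−103.97) = 7.57 dB → 7.6 dB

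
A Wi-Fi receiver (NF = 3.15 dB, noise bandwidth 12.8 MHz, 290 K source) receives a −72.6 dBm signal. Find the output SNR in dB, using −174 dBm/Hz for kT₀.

Noise floor: N = −174 + 10 log₁₀(B) + NF
10 log₁₀(1.28×10⁷) = 71.07 dB
N = −174 + 71.07 + 3.15 = −99.78 dBm
SNR = P_sig − N = −72.6 − (−99.78) = 27.18 dB → 27.2 dB

27.2 dB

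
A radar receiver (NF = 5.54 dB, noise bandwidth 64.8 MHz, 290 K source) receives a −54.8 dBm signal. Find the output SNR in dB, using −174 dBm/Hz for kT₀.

35.5 dB

Noise floor: N = −174 + 10 log₁₀(B) + NF
10 log₁₀(6.48×10⁷) = 78.12 dB
N = −174 + 78.12 + 5.54 = −90.34 dBm
SNR = P_sig − N = −54.8 − (−90.34) = 35.54 dB → 35.5 dB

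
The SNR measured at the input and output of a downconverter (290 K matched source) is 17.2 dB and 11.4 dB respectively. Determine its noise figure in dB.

NF (dB) = SNR_in(dB) − SNR_out(dB) when the source is at T₀
NF = 17.2 − 11.4 = 5.8 dB

5.8 dB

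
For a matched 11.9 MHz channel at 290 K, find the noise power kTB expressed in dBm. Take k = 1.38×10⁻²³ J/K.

P_n = kTB = 1.38×10⁻²³ × 290 × 1.19×10⁷ = 4.76×10⁻¹⁴ W
In dBm: 10 log₁₀(4.76×10⁻¹⁴ / 10⁻³) = −103.2 dBm

−103.2 dBm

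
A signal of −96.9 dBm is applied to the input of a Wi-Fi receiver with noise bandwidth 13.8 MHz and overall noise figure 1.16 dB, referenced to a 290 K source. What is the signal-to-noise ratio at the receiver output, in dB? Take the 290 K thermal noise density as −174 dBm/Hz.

4.5 dB

Noise floor: N = −174 + 10 log₁₀(B) + NF
10 log₁₀(1.38×10⁷) = 71.4 dB
N = −174 + 71.4 + 1.16 = −101.44 dBm
SNR = P_sig − N = −96.9 − (−101.44) = 4.54 dB → 4.5 dB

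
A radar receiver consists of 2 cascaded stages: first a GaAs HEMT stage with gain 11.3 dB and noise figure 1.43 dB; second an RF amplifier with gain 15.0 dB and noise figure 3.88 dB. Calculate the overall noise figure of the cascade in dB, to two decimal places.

Convert to linear (a loss of L dB is a gain of −L dB): F_i = 10^(NF_i/10), G_i = 10^(G_i,dB/10)
  Stage 1: F_1 = 10^(1.43/10) = 1.390, G_1 = 10^(11.3/10) = 13.49
  Stage 2: F_2 = 10^(3.88/10) = 2.443, G_2 = 10^(15.0/10) = 31.62
Friis cascade:
  F = 1.390 + (2.443 − 1)/13.49 = 1.497
NF = 10 log₁₀(1.497) = 1.75 dB

1.75 dB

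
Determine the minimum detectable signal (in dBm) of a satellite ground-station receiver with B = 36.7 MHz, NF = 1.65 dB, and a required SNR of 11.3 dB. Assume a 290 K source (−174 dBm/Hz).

−85.4 dBm

Sensitivity = −174 + 10 log₁₀(B) + NF + SNR_min
= −174 + 75.65 + 1.65 + 11.3
= −85.40 dBm → −85.4 dBm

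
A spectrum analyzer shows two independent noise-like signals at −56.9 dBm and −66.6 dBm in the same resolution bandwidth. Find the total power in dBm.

Convert to linear, add, convert back:
P₁ = 2.04×10⁻⁹ W, P₂ = 2.19×10⁻¹⁰ W
P_tot = 2.26×10⁻⁹ W → 10 log₁₀(P_tot / 10⁻³) = −56.5 dBm

−56.5 dBm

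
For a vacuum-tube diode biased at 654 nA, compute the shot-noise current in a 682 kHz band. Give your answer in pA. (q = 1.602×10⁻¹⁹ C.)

378 pA

I_n = √(2qI·B)
2qI·B = 2 × 1.602×10⁻¹⁹ × 6.54×10⁻⁷ × 6.82×10⁵ = 1.43×10⁻¹⁹ A²
I_n = √(1.43×10⁻¹⁹) = 3.78×10⁻¹⁰ A = 378 pA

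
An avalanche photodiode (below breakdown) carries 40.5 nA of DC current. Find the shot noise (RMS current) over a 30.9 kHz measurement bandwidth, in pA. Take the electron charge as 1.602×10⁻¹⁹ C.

20.0 pA

I_n = √(2qI·B)
2qI·B = 2 × 1.602×10⁻¹⁹ × 4.05×10⁻⁸ × 3.09×10⁴ = 4.01×10⁻²² A²
I_n = √(4.01×10⁻²²) = 2.00×10⁻¹¹ A = 20.0 pA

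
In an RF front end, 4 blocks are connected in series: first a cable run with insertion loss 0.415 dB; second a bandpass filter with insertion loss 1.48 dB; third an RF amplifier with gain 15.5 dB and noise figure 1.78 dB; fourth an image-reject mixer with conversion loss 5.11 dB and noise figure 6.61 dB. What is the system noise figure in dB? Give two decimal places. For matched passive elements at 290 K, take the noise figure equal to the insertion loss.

3.96 dB

Convert to linear (a loss of L dB is a gain of −L dB): F_i = 10^(NF_i/10), G_i = 10^(G_i,dB/10)
  Stage 1: F_1 = 10^(0.415/10) = 1.100, G_1 = 10^(−0.415/10) = 0.9089
  Stage 2: F_2 = 10^(1.48/10) = 1.406, G_2 = 10^(−1.48/10) = 0.7112
  Stage 3: F_3 = 10^(1.78/10) = 1.507, G_3 = 10^(15.5/10) = 35.48
  Stage 4: F_4 = 10^(6.61/10) = 4.581, G_4 = 10^(−5.11/10) = 0.3083
Friis cascade:
  F = 1.100 + (1.406 − 1)/0.9089 + (1.507 − 1)/0.6464 + (4.581 − 1)/22.94 = 2.487
NF = 10 log₁₀(2.487) = 3.96 dB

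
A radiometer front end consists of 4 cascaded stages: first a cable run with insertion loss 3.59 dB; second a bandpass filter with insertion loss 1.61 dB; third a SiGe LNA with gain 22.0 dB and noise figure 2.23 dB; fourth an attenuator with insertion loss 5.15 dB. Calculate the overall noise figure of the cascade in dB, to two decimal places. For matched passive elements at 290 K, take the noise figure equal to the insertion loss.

7.47 dB

Convert to linear (a loss of L dB is a gain of −L dB): F_i = 10^(NF_i/10), G_i = 10^(G_i,dB/10)
  Stage 1: F_1 = 10^(3.59/10) = 2.286, G_1 = 10^(−3.59/10) = 0.4375
  Stage 2: F_2 = 10^(1.61/10) = 1.449, G_2 = 10^(−1.61/10) = 0.6902
  Stage 3: F_3 = 10^(2.23/10) = 1.671, G_3 = 10^(22.0/10) = 158.5
  Stage 4: F_4 = 10^(5.15/10) = 3.273, G_4 = 10^(−5.15/10) = 0.3055
Friis cascade:
  F = 2.286 + (1.449 − 1)/0.4375 + (1.671 − 1)/0.3020 + (3.273 − 1)/47.86 = 5.581
NF = 10 log₁₀(5.581) = 7.47 dB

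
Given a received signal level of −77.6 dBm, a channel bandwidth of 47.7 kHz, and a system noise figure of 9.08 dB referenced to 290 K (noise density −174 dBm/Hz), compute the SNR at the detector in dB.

Noise floor: N = −174 + 10 log₁₀(B) + NF
10 log₁₀(4.77×10⁴) = 46.79 dB
N = −174 + 46.79 + 9.08 = −118.13 dBm
SNR = P_sig − N = −77.6 − (−118.13) = 40.53 dB → 40.5 dB

40.5 dB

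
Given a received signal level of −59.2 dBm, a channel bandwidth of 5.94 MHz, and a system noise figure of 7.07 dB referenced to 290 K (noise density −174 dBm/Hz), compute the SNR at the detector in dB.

Noise floor: N = −174 + 10 log₁₀(B) + NF
10 log₁₀(5.94×10⁶) = 67.74 dB
N = −174 + 67.74 + 7.07 = −99.19 dBm
SNR = P_sig − N = −59.2 − (−99.19) = 39.99 dB → 40.0 dB

40.0 dB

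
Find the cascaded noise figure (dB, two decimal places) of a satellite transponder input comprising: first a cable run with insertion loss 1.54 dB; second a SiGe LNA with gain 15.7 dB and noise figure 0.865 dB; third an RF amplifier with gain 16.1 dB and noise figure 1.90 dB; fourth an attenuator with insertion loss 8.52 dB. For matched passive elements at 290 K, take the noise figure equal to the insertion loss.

2.47 dB

Convert to linear (a loss of L dB is a gain of −L dB): F_i = 10^(NF_i/10), G_i = 10^(G_i,dB/10)
  Stage 1: F_1 = 10^(1.54/10) = 1.426, G_1 = 10^(−1.54/10) = 0.7015
  Stage 2: F_2 = 10^(0.865/10) = 1.220, G_2 = 10^(15.7/10) = 37.15
  Stage 3: F_3 = 10^(1.90/10) = 1.549, G_3 = 10^(16.1/10) = 40.74
  Stage 4: F_4 = 10^(8.52/10) = 7.112, G_4 = 10^(−8.52/10) = 0.1406
Friis cascade:
  F = 1.426 + (1.220 − 1)/0.7015 + (1.549 − 1)/26.06 + (7.112 − 1)/1062 = 1.767
NF = 10 log₁₀(1.767) = 2.47 dB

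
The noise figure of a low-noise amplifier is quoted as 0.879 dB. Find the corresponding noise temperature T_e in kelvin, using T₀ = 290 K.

65.1 K

F = 10^(0.879/10) = 1.22433
T_e = (F − 1)·T₀ = (1.22433 − 1) × 290 = 65.1 K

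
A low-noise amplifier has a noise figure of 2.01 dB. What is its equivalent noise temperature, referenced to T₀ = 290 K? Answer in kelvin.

171 K

F = 10^(2.01/10) = 1.58855
T_e = (F − 1)·T₀ = (1.58855 − 1) × 290 = 171 K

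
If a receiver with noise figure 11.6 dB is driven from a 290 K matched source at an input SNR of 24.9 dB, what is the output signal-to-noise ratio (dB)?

By definition F = SNR_in/SNR_out, so in dB: SNR_out = SNR_in − NF
SNR_out = 24.9 − 11.6 = 13.3 dB

13.3 dB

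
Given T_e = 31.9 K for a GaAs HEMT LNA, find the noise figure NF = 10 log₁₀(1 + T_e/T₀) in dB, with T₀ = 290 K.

F = 1 + T_e/T₀ = 1 + 31.9/290 = 1.11
NF = 10 log₁₀(1.11) = 0.453 dB

0.453 dB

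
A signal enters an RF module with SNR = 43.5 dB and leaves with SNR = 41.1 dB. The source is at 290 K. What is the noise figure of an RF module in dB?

NF (dB) = SNR_in(dB) − SNR_out(dB) when the source is at T₀
NF = 43.5 − 41.1 = 2.4 dB

2.4 dB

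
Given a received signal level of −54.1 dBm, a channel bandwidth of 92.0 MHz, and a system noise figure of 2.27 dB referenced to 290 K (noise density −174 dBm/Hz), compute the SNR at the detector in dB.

Noise floor: N = −174 + 10 log₁₀(B) + NF
10 log₁₀(9.20×10⁷) = 79.64 dB
N = −174 + 79.64 + 2.27 = −92.09 dBm
SNR = P_sig − N = −54.1 − (−92.09) = 37.99 dB → 38.0 dB

38.0 dB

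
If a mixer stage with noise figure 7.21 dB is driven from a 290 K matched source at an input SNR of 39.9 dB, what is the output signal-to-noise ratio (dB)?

32.69 dB

By definition F = SNR_in/SNR_out, so in dB: SNR_out = SNR_in − NF
SNR_out = 39.9 − 7.21 = 32.69 dB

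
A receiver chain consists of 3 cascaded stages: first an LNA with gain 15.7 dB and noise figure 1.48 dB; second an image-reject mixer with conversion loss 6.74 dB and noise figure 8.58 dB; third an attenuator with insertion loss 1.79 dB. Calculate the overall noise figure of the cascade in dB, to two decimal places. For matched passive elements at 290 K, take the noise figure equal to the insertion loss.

2.14 dB

Convert to linear (a loss of L dB is a gain of −L dB): F_i = 10^(NF_i/10), G_i = 10^(G_i,dB/10)
  Stage 1: F_1 = 10^(1.48/10) = 1.406, G_1 = 10^(15.7/10) = 37.15
  Stage 2: F_2 = 10^(8.58/10) = 7.211, G_2 = 10^(−6.74/10) = 0.2118
  Stage 3: F_3 = 10^(1.79/10) = 1.510, G_3 = 10^(−1.79/10) = 0.6622
Friis cascade:
  F = 1.406 + (7.211 − 1)/37.15 + (1.510 − 1)/7.870 = 1.638
NF = 10 log₁₀(1.638) = 2.14 dB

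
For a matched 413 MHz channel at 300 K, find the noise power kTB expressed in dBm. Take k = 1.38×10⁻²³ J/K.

−87.7 dBm

P_n = kTB = 1.38×10⁻²³ × 300 × 4.13×10⁸ = 1.71×10⁻¹² W
In dBm: 10 log₁₀(1.71×10⁻¹² / 10⁻³) = −87.7 dBm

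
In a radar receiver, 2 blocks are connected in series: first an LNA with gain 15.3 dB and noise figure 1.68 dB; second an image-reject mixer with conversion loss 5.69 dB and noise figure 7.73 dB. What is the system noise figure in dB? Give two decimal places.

Convert to linear (a loss of L dB is a gain of −L dB): F_i = 10^(NF_i/10), G_i = 10^(G_i,dB/10)
  Stage 1: F_1 = 10^(1.68/10) = 1.472, G_1 = 10^(15.3/10) = 33.88
  Stage 2: F_2 = 10^(7.73/10) = 5.929, G_2 = 10^(−5.69/10) = 0.2698
Friis cascade:
  F = 1.472 + (5.929 − 1)/33.88 = 1.618
NF = 10 log₁₀(1.618) = 2.09 dB

2.09 dB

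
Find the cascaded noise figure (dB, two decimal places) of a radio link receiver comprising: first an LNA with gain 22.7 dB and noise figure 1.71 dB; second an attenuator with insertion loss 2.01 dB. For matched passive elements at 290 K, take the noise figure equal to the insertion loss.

1.72 dB

Convert to linear (a loss of L dB is a gain of −L dB): F_i = 10^(NF_i/10), G_i = 10^(G_i,dB/10)
  Stage 1: F_1 = 10^(1.71/10) = 1.483, G_1 = 10^(22.7/10) = 186.2
  Stage 2: F_2 = 10^(2.01/10) = 1.589, G_2 = 10^(−2.01/10) = 0.6295
Friis cascade:
  F = 1.483 + (1.589 − 1)/186.2 = 1.486
NF = 10 log₁₀(1.486) = 1.72 dB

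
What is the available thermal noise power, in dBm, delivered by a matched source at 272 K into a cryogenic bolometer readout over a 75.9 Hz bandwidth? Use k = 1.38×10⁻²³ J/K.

P_n = kTB = 1.38×10⁻²³ × 272 × 7.59×10¹ = 2.85×10⁻¹⁹ W
In dBm: 10 log₁₀(2.85×10⁻¹⁹ / 10⁻³) = −155.5 dBm

−155.5 dBm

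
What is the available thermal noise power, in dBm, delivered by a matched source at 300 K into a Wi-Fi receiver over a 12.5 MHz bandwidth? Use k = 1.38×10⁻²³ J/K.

P_n = kTB = 1.38×10⁻²³ × 300 × 1.25×10⁷ = 5.17×10⁻¹⁴ W
In dBm: 10 log₁₀(5.17×10⁻¹⁴ / 10⁻³) = −102.9 dBm

−102.9 dBm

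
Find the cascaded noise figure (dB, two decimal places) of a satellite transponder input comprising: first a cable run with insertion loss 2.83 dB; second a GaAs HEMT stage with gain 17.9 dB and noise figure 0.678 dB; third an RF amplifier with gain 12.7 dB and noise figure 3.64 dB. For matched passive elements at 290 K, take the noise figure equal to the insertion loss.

3.59 dB

Convert to linear (a loss of L dB is a gain of −L dB): F_i = 10^(NF_i/10), G_i = 10^(G_i,dB/10)
  Stage 1: F_1 = 10^(2.83/10) = 1.919, G_1 = 10^(−2.83/10) = 0.5212
  Stage 2: F_2 = 10^(0.678/10) = 1.169, G_2 = 10^(17.9/10) = 61.66
  Stage 3: F_3 = 10^(3.64/10) = 2.312, G_3 = 10^(12.7/10) = 18.62
Friis cascade:
  F = 1.919 + (1.169 − 1)/0.5212 + (2.312 − 1)/32.14 = 2.284
NF = 10 log₁₀(2.284) = 3.59 dB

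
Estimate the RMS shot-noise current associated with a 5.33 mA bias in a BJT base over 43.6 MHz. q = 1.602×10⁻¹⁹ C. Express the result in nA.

I_n = √(2qI·B)
2qI·B = 2 × 1.602×10⁻¹⁹ × 5.33×10⁻³ × 4.36×10⁷ = 7.45×10⁻¹⁴ A²
I_n = √(7.45×10⁻¹⁴) = 2.73×10⁻⁷ A = 273 nA

273 nA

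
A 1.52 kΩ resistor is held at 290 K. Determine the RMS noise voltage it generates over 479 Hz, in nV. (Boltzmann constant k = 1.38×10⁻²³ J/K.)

V_n = √(4kTRB)
4kTRB = 4 × 1.38×10⁻²³ × 290 × 1.52×10³ × 4.79×10² = 1.17×10⁻¹⁴ V²
V_n = √(1.17×10⁻¹⁴) = 1.08×10⁻⁷ V = 108 nV

108 nV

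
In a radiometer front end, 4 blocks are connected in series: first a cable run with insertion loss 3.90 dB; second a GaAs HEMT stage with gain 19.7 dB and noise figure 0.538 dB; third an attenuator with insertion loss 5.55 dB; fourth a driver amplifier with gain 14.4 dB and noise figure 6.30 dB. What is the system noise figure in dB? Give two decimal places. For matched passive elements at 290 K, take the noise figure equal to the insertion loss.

Convert to linear (a loss of L dB is a gain of −L dB): F_i = 10^(NF_i/10), G_i = 10^(G_i,dB/10)
  Stage 1: F_1 = 10^(3.90/10) = 2.455, G_1 = 10^(−3.90/10) = 0.4074
  Stage 2: F_2 = 10^(0.538/10) = 1.132, G_2 = 10^(19.7/10) = 93.33
  Stage 3: F_3 = 10^(5.55/10) = 3.589, G_3 = 10^(−5.55/10) = 0.2786
  Stage 4: F_4 = 10^(6.30/10) = 4.266, G_4 = 10^(14.4/10) = 27.54
Friis cascade:
  F = 2.455 + (1.132 − 1)/0.4074 + (3.589 − 1)/38.02 + (4.266 − 1)/10.59 = 3.155
NF = 10 log₁₀(3.155) = 4.99 dB

4.99 dB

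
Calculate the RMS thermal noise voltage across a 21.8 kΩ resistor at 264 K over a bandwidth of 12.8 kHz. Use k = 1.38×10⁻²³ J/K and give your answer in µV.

2.02 µV

V_n = √(4kTRB)
4kTRB = 4 × 1.38×10⁻²³ × 264 × 2.18×10⁴ × 1.28×10⁴ = 4.07×10⁻¹² V²
V_n = √(4.07×10⁻¹²) = 2.02×10⁻⁶ V = 2.02 µV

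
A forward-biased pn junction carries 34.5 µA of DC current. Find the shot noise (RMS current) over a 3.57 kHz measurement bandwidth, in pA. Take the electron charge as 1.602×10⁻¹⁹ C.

199 pA

I_n = √(2qI·B)
2qI·B = 2 × 1.602×10⁻¹⁹ × 3.45×10⁻⁵ × 3.57×10³ = 3.95×10⁻²⁰ A²
I_n = √(3.95×10⁻²⁰) = 1.99×10⁻¹⁰ A = 199 pA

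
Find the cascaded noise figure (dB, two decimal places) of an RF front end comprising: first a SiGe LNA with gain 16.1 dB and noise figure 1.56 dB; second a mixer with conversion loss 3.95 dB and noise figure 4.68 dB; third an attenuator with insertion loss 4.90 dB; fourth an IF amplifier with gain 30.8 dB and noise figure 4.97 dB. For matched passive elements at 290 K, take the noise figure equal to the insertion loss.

3.03 dB

Convert to linear (a loss of L dB is a gain of −L dB): F_i = 10^(NF_i/10), G_i = 10^(G_i,dB/10)
  Stage 1: F_1 = 10^(1.56/10) = 1.432, G_1 = 10^(16.1/10) = 40.74
  Stage 2: F_2 = 10^(4.68/10) = 2.938, G_2 = 10^(−3.95/10) = 0.4027
  Stage 3: F_3 = 10^(4.90/10) = 3.090, G_3 = 10^(−4.90/10) = 0.3236
  Stage 4: F_4 = 10^(4.97/10) = 3.141, G_4 = 10^(30.8/10) = 1202
Friis cascade:
  F = 1.432 + (2.938 − 1)/40.74 + (3.090 − 1)/16.41 + (3.141 − 1)/5.309 = 2.010
NF = 10 log₁₀(2.010) = 3.03 dB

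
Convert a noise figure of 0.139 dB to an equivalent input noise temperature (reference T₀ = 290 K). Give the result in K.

F = 10^(0.139/10) = 1.03252
T_e = (F − 1)·T₀ = (1.03252 − 1) × 290 = 9.43 K

9.43 K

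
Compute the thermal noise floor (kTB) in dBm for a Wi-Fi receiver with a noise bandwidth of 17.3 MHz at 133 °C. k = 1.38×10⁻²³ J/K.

−100.1 dBm

T = 133 °C + 273.15 = 406.15 K
P_n = kTB = 1.38×10⁻²³ × 406.15 × 1.73×10⁷ = 9.70×10⁻¹⁴ W
In dBm: 10 log₁₀(9.70×10⁻¹⁴ / 10⁻³) = −100.1 dBm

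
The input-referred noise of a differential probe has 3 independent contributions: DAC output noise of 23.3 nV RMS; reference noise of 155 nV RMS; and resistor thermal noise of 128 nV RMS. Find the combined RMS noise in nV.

202 nV

Uncorrelated sources add in power (mean-square): V_tot = √(ΣV_i²)
V_tot = √[(2.33×10⁻⁸)² + (1.55×10⁻⁷)² + (1.28×10⁻⁷)²] = 2.02×10⁻⁷ V = 202 nV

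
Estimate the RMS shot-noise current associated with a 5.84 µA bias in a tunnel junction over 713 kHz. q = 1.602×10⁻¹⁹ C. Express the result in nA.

I_n = √(2qI·B)
2qI·B = 2 × 1.602×10⁻¹⁹ × 5.84×10⁻⁶ × 7.13×10⁵ = 1.33×10⁻¹⁸ A²
I_n = √(1.33×10⁻¹⁸) = 1.16×10⁻⁹ A = 1.16 nA

1.16 nA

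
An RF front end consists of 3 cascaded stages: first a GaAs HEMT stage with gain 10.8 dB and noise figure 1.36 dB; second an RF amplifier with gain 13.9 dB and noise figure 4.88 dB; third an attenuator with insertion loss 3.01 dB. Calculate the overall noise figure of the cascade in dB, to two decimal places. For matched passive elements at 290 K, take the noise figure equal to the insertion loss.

1.89 dB

Convert to linear (a loss of L dB is a gain of −L dB): F_i = 10^(NF_i/10), G_i = 10^(G_i,dB/10)
  Stage 1: F_1 = 10^(1.36/10) = 1.368, G_1 = 10^(10.8/10) = 12.02
  Stage 2: F_2 = 10^(4.88/10) = 3.076, G_2 = 10^(13.9/10) = 24.55
  Stage 3: F_3 = 10^(3.01/10) = 2.000, G_3 = 10^(−3.01/10) = 0.5000
Friis cascade:
  F = 1.368 + (3.076 − 1)/12.02 + (2.000 − 1)/295.1 = 1.544
NF = 10 log₁₀(1.544) = 1.89 dB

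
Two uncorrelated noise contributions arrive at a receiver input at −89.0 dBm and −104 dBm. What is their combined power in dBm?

Convert to linear, add, convert back:
P₁ = 1.26×10⁻¹² W, P₂ = 3.98×10⁻¹⁴ W
P_tot = 1.30×10⁻¹² W → 10 log₁₀(P_tot / 10⁻³) = −88.9 dBm

−88.9 dBm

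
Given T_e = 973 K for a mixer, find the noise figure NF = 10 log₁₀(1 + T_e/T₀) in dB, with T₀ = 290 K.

F = 1 + T_e/T₀ = 1 + 973/290 = 4.35517
NF = 10 log₁₀(4.35517) = 6.39 dB

6.39 dB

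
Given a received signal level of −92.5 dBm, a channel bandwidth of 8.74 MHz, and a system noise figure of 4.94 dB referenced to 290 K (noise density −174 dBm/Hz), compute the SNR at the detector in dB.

Noise floor: N = −174 + 10 log₁₀(B) + NF
10 log₁₀(8.74×10⁶) = 69.42 dB
N = −174 + 69.42 + 4.94 = −99.64 dBm
SNR = P_sig − N = −92.5 − (−99.64) = 7.14 dB → 7.1 dB

7.1 dB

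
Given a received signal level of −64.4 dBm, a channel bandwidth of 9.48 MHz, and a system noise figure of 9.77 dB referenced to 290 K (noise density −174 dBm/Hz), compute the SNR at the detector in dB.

30.1 dB

Noise floor: N = −174 + 10 log₁₀(B) + NF
10 log₁₀(9.48×10⁶) = 69.77 dB
N = −174 + 69.77 + 9.77 = −94.46 dBm
SNR = P_sig − N = −64.4 − (−94.46) = 30.06 dB → 30.1 dB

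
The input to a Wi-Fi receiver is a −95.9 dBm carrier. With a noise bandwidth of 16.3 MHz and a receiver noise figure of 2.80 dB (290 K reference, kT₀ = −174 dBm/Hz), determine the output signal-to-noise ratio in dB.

3.2 dB

Noise floor: N = −174 + 10 log₁₀(B) + NF
10 log₁₀(1.63×10⁷) = 72.12 dB
N = −174 + 72.12 + 2.80 = −99.08 dBm
SNR = P_sig − N = −95.9 − (−99.08) = 3.18 dB → 3.2 dB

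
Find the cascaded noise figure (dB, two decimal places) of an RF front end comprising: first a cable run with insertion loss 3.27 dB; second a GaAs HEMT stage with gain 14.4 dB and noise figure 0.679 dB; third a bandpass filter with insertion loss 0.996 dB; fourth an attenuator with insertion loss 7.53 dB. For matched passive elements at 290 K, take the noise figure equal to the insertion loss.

Convert to linear (a loss of L dB is a gain of −L dB): F_i = 10^(NF_i/10), G_i = 10^(G_i,dB/10)
  Stage 1: F_1 = 10^(3.27/10) = 2.123, G_1 = 10^(−3.27/10) = 0.4710
  Stage 2: F_2 = 10^(0.679/10) = 1.169, G_2 = 10^(14.4/10) = 27.54
  Stage 3: F_3 = 10^(0.996/10) = 1.258, G_3 = 10^(−0.996/10) = 0.7951
  Stage 4: F_4 = 10^(7.53/10) = 5.662, G_4 = 10^(−7.53/10) = 0.1766
Friis cascade:
  F = 2.123 + (1.169 − 1)/0.4710 + (1.258 − 1)/12.97 + (5.662 − 1)/10.31 = 2.955
NF = 10 log₁₀(2.955) = 4.70 dB

4.70 dB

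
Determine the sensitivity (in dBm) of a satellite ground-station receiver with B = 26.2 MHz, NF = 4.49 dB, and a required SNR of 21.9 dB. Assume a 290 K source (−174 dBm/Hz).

Sensitivity = −174 + 10 log₁₀(B) + NF + SNR_min
= −174 + 74.18 + 4.49 + 21.9
= −73.43 dBm → −73.4 dBm

−73.4 dBm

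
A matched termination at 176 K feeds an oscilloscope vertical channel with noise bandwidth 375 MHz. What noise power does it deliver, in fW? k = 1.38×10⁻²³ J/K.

911 fW

P_n = kTB = 1.38×10⁻²³ × 176 × 3.75×10⁸ = 9.11×10⁻¹³ W = 911 fW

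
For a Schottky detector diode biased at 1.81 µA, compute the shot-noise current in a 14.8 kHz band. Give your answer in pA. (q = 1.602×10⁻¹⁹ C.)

92.6 pA

I_n = √(2qI·B)
2qI·B = 2 × 1.602×10⁻¹⁹ × 1.81×10⁻⁶ × 1.48×10⁴ = 8.58×10⁻²¹ A²
I_n = √(8.58×10⁻²¹) = 9.26×10⁻¹¹ A = 92.6 pA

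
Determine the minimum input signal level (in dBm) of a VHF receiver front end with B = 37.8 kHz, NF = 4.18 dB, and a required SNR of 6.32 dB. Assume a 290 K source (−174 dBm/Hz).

−117.7 dBm

Sensitivity = −174 + 10 log₁₀(B) + NF + SNR_min
= −174 + 45.77 + 4.18 + 6.32
= −117.73 dBm → −117.7 dBm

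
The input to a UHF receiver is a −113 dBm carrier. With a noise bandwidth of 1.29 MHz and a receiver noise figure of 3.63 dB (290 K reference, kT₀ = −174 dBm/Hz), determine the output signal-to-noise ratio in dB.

−3.7 dB

Noise floor: N = −174 + 10 log₁₀(B) + NF
10 log₁₀(1.29×10⁶) = 61.11 dB
N = −174 + 61.11 + 3.63 = −109.26 dBm
SNR = P_sig − N = −113 − (−109.26) = −3.74 dB → −3.7 dB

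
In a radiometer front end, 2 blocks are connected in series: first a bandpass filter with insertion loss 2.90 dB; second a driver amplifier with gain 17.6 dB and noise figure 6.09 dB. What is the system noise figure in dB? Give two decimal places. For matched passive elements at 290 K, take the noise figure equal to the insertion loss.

8.99 dB

Convert to linear (a loss of L dB is a gain of −L dB): F_i = 10^(NF_i/10), G_i = 10^(G_i,dB/10)
  Stage 1: F_1 = 10^(2.90/10) = 1.950, G_1 = 10^(−2.90/10) = 0.5129
  Stage 2: F_2 = 10^(6.09/10) = 4.064, G_2 = 10^(17.6/10) = 57.54
Friis cascade:
  F = 1.950 + (4.064 − 1)/0.5129 = 7.925
NF = 10 log₁₀(7.925) = 8.99 dB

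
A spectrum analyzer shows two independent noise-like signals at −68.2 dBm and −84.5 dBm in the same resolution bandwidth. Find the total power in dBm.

−68.1 dBm

Convert to linear, add, convert back:
P₁ = 1.51×10⁻¹⁰ W, P₂ = 3.55×10⁻¹² W
P_tot = 1.55×10⁻¹⁰ W → 10 log₁₀(P_tot / 10⁻³) = −68.1 dBm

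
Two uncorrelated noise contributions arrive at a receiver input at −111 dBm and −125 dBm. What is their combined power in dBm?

−110.8 dBm

Convert to linear, add, convert back:
P₁ = 7.94×10⁻¹⁵ W, P₂ = 3.16×10⁻¹⁶ W
P_tot = 8.26×10⁻¹⁵ W → 10 log₁₀(P_tot / 10⁻³) = −110.8 dBm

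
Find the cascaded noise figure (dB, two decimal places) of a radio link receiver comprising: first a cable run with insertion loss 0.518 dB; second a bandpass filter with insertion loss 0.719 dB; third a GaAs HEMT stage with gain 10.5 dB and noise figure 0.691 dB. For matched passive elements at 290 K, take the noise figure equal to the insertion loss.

Convert to linear (a loss of L dB is a gain of −L dB): F_i = 10^(NF_i/10), G_i = 10^(G_i,dB/10)
  Stage 1: F_1 = 10^(0.518/10) = 1.127, G_1 = 10^(−0.518/10) = 0.8876
  Stage 2: F_2 = 10^(0.719/10) = 1.180, G_2 = 10^(−0.719/10) = 0.8474
  Stage 3: F_3 = 10^(0.691/10) = 1.172, G_3 = 10^(10.5/10) = 11.22
Friis cascade:
  F = 1.127 + (1.180 − 1)/0.8876 + (1.172 − 1)/0.7521 = 1.559
NF = 10 log₁₀(1.559) = 1.93 dB

1.93 dB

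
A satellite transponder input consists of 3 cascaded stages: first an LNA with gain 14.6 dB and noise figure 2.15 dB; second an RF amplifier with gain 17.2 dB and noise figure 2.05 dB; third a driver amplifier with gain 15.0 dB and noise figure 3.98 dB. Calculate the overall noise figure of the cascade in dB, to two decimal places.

Convert to linear (a loss of L dB is a gain of −L dB): F_i = 10^(NF_i/10), G_i = 10^(G_i,dB/10)
  Stage 1: F_1 = 10^(2.15/10) = 1.641, G_1 = 10^(14.6/10) = 28.84
  Stage 2: F_2 = 10^(2.05/10) = 1.603, G_2 = 10^(17.2/10) = 52.48
  Stage 3: F_3 = 10^(3.98/10) = 2.500, G_3 = 10^(15.0/10) = 31.62
Friis cascade:
  F = 1.641 + (1.603 − 1)/28.84 + (2.500 − 1)/1514 = 1.662
NF = 10 log₁₀(1.662) = 2.21 dB

2.21 dB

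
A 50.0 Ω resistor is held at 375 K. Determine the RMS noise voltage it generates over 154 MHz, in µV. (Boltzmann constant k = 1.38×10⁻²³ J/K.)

12.6 µV

V_n = √(4kTRB)
4kTRB = 4 × 1.38×10⁻²³ × 375 × 5.00×10¹ × 1.54×10⁸ = 1.59×10⁻¹⁰ V²
V_n = √(1.59×10⁻¹⁰) = 1.26×10⁻⁵ V = 12.6 µV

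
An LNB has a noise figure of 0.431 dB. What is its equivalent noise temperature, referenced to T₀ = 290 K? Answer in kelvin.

30.3 K

F = 10^(0.431/10) = 1.10433
T_e = (F − 1)·T₀ = (1.10433 − 1) × 290 = 30.3 K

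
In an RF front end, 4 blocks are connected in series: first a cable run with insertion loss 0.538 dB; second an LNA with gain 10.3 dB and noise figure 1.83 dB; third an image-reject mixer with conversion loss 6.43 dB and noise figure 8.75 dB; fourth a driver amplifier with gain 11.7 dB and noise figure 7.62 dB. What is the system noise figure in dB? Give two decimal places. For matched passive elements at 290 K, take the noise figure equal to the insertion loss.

6.66 dB

Convert to linear (a loss of L dB is a gain of −L dB): F_i = 10^(NF_i/10), G_i = 10^(G_i,dB/10)
  Stage 1: F_1 = 10^(0.538/10) = 1.132, G_1 = 10^(−0.538/10) = 0.8835
  Stage 2: F_2 = 10^(1.83/10) = 1.524, G_2 = 10^(10.3/10) = 10.72
  Stage 3: F_3 = 10^(8.75/10) = 7.499, G_3 = 10^(−6.43/10) = 0.2275
  Stage 4: F_4 = 10^(7.62/10) = 5.781, G_4 = 10^(11.7/10) = 14.79
Friis cascade:
  F = 1.132 + (1.524 − 1)/0.8835 + (7.499 − 1)/9.467 + (5.781 − 1)/2.154 = 4.631
NF = 10 log₁₀(4.631) = 6.66 dB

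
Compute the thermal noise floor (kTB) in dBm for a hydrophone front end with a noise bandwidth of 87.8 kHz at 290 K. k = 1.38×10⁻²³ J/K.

−124.5 dBm

P_n = kTB = 1.38×10⁻²³ × 290 × 8.78×10⁴ = 3.51×10⁻¹⁶ W
In dBm: 10 log₁₀(3.51×10⁻¹⁶ / 10⁻³) = −124.5 dBm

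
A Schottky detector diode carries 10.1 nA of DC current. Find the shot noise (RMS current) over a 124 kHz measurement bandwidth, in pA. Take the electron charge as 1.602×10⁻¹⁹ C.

I_n = √(2qI·B)
2qI·B = 2 × 1.602×10⁻¹⁹ × 1.01×10⁻⁸ × 1.24×10⁵ = 4.01×10⁻²² A²
I_n = √(4.01×10⁻²²) = 2.00×10⁻¹¹ A = 20.0 pA

20.0 pA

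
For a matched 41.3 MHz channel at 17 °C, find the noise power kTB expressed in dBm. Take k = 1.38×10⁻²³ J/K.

T = 17 °C + 273.15 = 290.15 K
P_n = kTB = 1.38×10⁻²³ × 290.15 × 4.13×10⁷ = 1.65×10⁻¹³ W
In dBm: 10 log₁₀(1.65×10⁻¹³ / 10⁻³) = −97.8 dBm

−97.8 dBm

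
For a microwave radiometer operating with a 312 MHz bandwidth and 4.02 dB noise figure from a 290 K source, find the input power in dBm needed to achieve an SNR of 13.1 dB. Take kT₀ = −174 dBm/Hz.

Sensitivity = −174 + 10 log₁₀(B) + NF + SNR_min
= −174 + 84.94 + 4.02 + 13.1
= −71.94 dBm → −71.9 dBm

−71.9 dBm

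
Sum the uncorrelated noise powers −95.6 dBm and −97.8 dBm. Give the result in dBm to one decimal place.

Convert to linear, add, convert back:
P₁ = 2.75×10⁻¹³ W, P₂ = 1.66×10⁻¹³ W
P_tot = 4.41×10⁻¹³ W → 10 log₁₀(P_tot / 10⁻³) = −93.6 dBm

−93.6 dBm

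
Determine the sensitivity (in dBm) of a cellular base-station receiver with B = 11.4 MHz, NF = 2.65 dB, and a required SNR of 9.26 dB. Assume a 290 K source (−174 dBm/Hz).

Sensitivity = −174 + 10 log₁₀(B) + NF + SNR_min
= −174 + 70.57 + 2.65 + 9.26
= −91.52 dBm → −91.5 dBm

−91.5 dBm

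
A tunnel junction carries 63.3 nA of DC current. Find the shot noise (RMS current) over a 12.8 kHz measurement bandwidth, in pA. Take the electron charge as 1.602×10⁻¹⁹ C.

I_n = √(2qI·B)
2qI·B = 2 × 1.602×10⁻¹⁹ × 6.33×10⁻⁸ × 1.28×10⁴ = 2.60×10⁻²² A²
I_n = √(2.60×10⁻²²) = 1.61×10⁻¹¹ A = 16.1 pA

16.1 pA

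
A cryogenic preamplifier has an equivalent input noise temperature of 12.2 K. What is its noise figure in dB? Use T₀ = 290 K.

F = 1 + T_e/T₀ = 1 + 12.2/290 = 1.04207
NF = 10 log₁₀(1.04207) = 0.179 dB

0.179 dB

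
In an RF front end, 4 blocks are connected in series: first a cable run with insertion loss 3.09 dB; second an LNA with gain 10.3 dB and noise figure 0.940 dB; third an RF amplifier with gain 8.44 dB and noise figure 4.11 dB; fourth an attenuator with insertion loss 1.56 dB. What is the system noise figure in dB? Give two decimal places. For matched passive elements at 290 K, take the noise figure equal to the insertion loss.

4.53 dB

Convert to linear (a loss of L dB is a gain of −L dB): F_i = 10^(NF_i/10), G_i = 10^(G_i,dB/10)
  Stage 1: F_1 = 10^(3.09/10) = 2.037, G_1 = 10^(−3.09/10) = 0.4909
  Stage 2: F_2 = 10^(0.940/10) = 1.242, G_2 = 10^(10.3/10) = 10.72
  Stage 3: F_3 = 10^(4.11/10) = 2.576, G_3 = 10^(8.44/10) = 6.982
  Stage 4: F_4 = 10^(1.56/10) = 1.432, G_4 = 10^(−1.56/10) = 0.6982
Friis cascade:
  F = 2.037 + (1.242 − 1)/0.4909 + (2.576 − 1)/5.260 + (1.432 − 1)/36.73 = 2.841
NF = 10 log₁₀(2.841) = 4.53 dB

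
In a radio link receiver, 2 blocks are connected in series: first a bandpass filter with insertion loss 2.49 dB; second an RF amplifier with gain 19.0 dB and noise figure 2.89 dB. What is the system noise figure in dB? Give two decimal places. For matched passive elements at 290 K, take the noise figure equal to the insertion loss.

5.38 dB

Convert to linear (a loss of L dB is a gain of −L dB): F_i = 10^(NF_i/10), G_i = 10^(G_i,dB/10)
  Stage 1: F_1 = 10^(2.49/10) = 1.774, G_1 = 10^(−2.49/10) = 0.5636
  Stage 2: F_2 = 10^(2.89/10) = 1.945, G_2 = 10^(19.0/10) = 79.43
Friis cascade:
  F = 1.774 + (1.945 − 1)/0.5636 = 3.451
NF = 10 log₁₀(3.451) = 5.38 dB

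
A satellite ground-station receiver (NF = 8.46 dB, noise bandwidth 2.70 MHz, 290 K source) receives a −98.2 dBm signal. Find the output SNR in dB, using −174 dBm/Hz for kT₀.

3.0 dB

Noise floor: N = −174 + 10 log₁₀(B) + NF
10 log₁₀(2.70×10⁶) = 64.31 dB
N = −174 + 64.31 + 8.46 = −101.23 dBm
SNR = P_sig − N = −98.2 − (−101.23) = 3.03 dB → 3.0 dB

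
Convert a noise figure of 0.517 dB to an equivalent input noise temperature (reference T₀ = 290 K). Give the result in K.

F = 10^(0.517/10) = 1.12642
T_e = (F − 1)·T₀ = (1.12642 − 1) × 290 = 36.7 K

36.7 K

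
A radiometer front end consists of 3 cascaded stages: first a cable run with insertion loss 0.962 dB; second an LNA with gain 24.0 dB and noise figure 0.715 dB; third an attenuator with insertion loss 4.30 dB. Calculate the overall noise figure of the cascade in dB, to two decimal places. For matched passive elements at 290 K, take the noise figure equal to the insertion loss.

1.70 dB

Convert to linear (a loss of L dB is a gain of −L dB): F_i = 10^(NF_i/10), G_i = 10^(G_i,dB/10)
  Stage 1: F_1 = 10^(0.962/10) = 1.248, G_1 = 10^(−0.962/10) = 0.8013
  Stage 2: F_2 = 10^(0.715/10) = 1.179, G_2 = 10^(24.0/10) = 251.2
  Stage 3: F_3 = 10^(4.30/10) = 2.692, G_3 = 10^(−4.30/10) = 0.3715
Friis cascade:
  F = 1.248 + (1.179 − 1)/0.8013 + (2.692 − 1)/201.3 = 1.480
NF = 10 log₁₀(1.480) = 1.70 dB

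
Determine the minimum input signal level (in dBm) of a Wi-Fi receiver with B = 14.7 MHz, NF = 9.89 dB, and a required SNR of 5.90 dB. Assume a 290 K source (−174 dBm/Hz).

−86.5 dBm

Sensitivity = −174 + 10 log₁₀(B) + NF + SNR_min
= −174 + 71.67 + 9.89 + 5.90
= −86.54 dBm → −86.5 dBm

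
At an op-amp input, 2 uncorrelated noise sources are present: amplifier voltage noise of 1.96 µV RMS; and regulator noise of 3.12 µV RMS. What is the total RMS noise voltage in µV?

Uncorrelated sources add in power (mean-square): V_tot = √(ΣV_i²)
V_tot = √[(1.96×10⁻⁶)² + (3.12×10⁻⁶)²] = 3.68×10⁻⁶ V = 3.68 µV

3.68 µV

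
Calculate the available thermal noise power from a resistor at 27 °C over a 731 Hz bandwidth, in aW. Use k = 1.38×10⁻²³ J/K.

T = 27 °C + 273.15 = 300.15 K
P_n = kTB = 1.38×10⁻²³ × 300.15 × 7.31×10² = 3.03×10⁻¹⁸ W = 3.03 aW

3.03 aW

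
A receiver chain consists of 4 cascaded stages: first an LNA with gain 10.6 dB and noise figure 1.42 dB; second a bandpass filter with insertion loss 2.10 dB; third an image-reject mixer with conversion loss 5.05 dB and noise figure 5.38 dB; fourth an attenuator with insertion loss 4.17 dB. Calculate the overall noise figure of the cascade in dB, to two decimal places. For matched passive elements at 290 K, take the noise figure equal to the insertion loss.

4.01 dB

Convert to linear (a loss of L dB is a gain of −L dB): F_i = 10^(NF_i/10), G_i = 10^(G_i,dB/10)
  Stage 1: F_1 = 10^(1.42/10) = 1.387, G_1 = 10^(10.6/10) = 11.48
  Stage 2: F_2 = 10^(2.10/10) = 1.622, G_2 = 10^(−2.10/10) = 0.6166
  Stage 3: F_3 = 10^(5.38/10) = 3.451, G_3 = 10^(−5.05/10) = 0.3126
  Stage 4: F_4 = 10^(4.17/10) = 2.612, G_4 = 10^(−4.17/10) = 0.3828
Friis cascade:
  F = 1.387 + (1.622 − 1)/11.48 + (3.451 − 1)/7.079 + (2.612 − 1)/2.213 = 2.516
NF = 10 log₁₀(2.516) = 4.01 dB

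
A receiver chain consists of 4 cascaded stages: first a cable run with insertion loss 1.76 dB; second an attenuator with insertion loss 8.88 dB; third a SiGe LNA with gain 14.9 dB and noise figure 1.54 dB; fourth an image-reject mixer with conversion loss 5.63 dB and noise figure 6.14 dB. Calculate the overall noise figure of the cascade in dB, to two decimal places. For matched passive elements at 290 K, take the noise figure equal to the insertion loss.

Convert to linear (a loss of L dB is a gain of −L dB): F_i = 10^(NF_i/10), G_i = 10^(G_i,dB/10)
  Stage 1: F_1 = 10^(1.76/10) = 1.500, G_1 = 10^(−1.76/10) = 0.6668
  Stage 2: F_2 = 10^(8.88/10) = 7.727, G_2 = 10^(−8.88/10) = 0.1294
  Stage 3: F_3 = 10^(1.54/10) = 1.426, G_3 = 10^(14.9/10) = 30.90
  Stage 4: F_4 = 10^(6.14/10) = 4.111, G_4 = 10^(−5.63/10) = 0.2735
Friis cascade:
  F = 1.500 + (7.727 − 1)/0.6668 + (1.426 − 1)/0.08630 + (4.111 − 1)/2.667 = 17.69
NF = 10 log₁₀(17.69) = 12.48 dB

12.48 dB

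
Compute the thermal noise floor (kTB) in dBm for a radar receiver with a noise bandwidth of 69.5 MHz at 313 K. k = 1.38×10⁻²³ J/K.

−95.2 dBm

P_n = kTB = 1.38×10⁻²³ × 313 × 6.95×10⁷ = 3.00×10⁻¹³ W
In dBm: 10 log₁₀(3.00×10⁻¹³ / 10⁻³) = −95.2 dBm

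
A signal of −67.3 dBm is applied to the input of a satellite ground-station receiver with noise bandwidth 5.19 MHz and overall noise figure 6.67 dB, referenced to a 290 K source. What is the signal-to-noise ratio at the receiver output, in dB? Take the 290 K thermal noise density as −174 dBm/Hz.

Noise floor: N = −174 + 10 log₁₀(B) + NF
10 log₁₀(5.19×10⁶) = 67.15 dB
N = −174 + 67.15 + 6.67 = −100.18 dBm
SNR = P_sig − N = −67.3 − (−100.18) = 32.88 dB → 32.9 dB

32.9 dB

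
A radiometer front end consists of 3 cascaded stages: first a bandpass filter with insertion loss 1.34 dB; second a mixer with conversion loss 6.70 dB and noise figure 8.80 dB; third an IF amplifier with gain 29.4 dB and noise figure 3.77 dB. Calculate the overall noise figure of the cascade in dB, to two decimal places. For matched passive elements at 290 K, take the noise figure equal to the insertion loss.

12.82 dB

Convert to linear (a loss of L dB is a gain of −L dB): F_i = 10^(NF_i/10), G_i = 10^(G_i,dB/10)
  Stage 1: F_1 = 10^(1.34/10) = 1.361, G_1 = 10^(−1.34/10) = 0.7345
  Stage 2: F_2 = 10^(8.80/10) = 7.586, G_2 = 10^(−6.70/10) = 0.2138
  Stage 3: F_3 = 10^(3.77/10) = 2.382, G_3 = 10^(29.4/10) = 871.0
Friis cascade:
  F = 1.361 + (7.586 − 1)/0.7345 + (2.382 − 1)/0.1570 = 19.13
NF = 10 log₁₀(19.13) = 12.82 dB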